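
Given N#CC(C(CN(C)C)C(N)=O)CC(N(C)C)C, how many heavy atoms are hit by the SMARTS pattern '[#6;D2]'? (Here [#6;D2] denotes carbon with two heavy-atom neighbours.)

3

The query [#6;D2] means: any carbon bonded to exactly two heavy atoms.
Check the 17 heavy atoms by environment: 5× C (D1) → no; 4× C (D3) → no; 3× C (D2) → match; 2× N (D3) → no; 2× N (D1) → no; 1× O (D1) → no.
That gives 3 matching atoms.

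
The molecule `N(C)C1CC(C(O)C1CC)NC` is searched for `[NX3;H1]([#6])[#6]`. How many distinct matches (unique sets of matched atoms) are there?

2

[NX3;H1]([#6])[#6] is the SMARTS for a secondary amine: a trivalent nitrogen with one H, bonded to two carbons.
The molecule carries 2 separate instances of an N-methylamino group (-NHCH3) meeting every constraint; each maps to a distinct set of atoms, giving 2 matches.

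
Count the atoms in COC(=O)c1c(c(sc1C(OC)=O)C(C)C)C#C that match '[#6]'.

The query [#6] means: #6 matches any atom with atomic number 6 (carbon, aromatic or aliphatic).
Check the 18 heavy atoms by environment: 1× s (aromatic) → no; 4× c (aromatic) → match; 9× C → match; 4× O → no.
Summing the matching environments: 4 + 9 = 13 matching atoms.

13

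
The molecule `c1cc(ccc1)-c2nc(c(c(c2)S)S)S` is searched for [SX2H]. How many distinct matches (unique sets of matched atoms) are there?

3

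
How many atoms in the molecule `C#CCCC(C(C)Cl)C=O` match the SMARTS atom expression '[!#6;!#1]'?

2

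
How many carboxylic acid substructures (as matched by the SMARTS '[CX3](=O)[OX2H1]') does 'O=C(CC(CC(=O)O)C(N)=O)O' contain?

2

[CX3](=O)[OX2H1] is the SMARTS for a carboxylic acid: an sp2 carbon double-bonded to O and single-bonded to an -OH oxygen.
The molecule carries 2 separate instances of a carboxylic acid group (-C(=O)OH) meeting every constraint; each maps to a distinct set of atoms, giving 2 matches.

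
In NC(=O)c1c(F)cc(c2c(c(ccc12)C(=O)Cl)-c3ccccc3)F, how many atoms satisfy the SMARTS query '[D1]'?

6

Check the 24 heavy atoms by environment: 8× c (aromatic, D3) → no; 8× c (aromatic, D2) → no; 2× C (D3) → no; 2× O (D1) → match; 1× N (D1) → match; 2× F (D1) → match; 1× Cl (D1) → match.
Summing the matching environments: 2 + 1 + 2 + 1 = 6 matching atoms.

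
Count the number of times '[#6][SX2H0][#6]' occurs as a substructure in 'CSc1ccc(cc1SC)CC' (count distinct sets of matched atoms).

2

[#6][SX2H0][#6] is the SMARTS for a thioether: an aliphatic sulfur bridging two carbons with no H on the sulfur.
The molecule carries 2 separate instances of a methylthio ether (-SCH3) meeting every constraint; each maps to a distinct set of atoms, giving 2 matches.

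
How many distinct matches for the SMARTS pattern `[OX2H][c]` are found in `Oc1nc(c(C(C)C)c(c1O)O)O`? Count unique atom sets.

[OX2H][c] is the SMARTS for a phenol: a hydroxyl oxygen attached to an aromatic carbon.
The molecule carries 4 separate instances of a hydroxyl group (-OH) meeting every constraint; each maps to a distinct set of atoms, giving 4 matches.

4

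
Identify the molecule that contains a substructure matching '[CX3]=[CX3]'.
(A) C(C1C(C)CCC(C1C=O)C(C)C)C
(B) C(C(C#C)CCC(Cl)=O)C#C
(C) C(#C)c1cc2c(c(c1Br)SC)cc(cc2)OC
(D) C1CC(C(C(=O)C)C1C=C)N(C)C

D

[CX3]=[CX3] describes a non-aromatic C=C double bond between two sp2 carbons (an alkene).
(A) has an ethyl group (-CH2CH3) but its C-C bond is a single bond between CX4 carbons, not CX3=CX3.
(B) has an ethynyl group (-C#CH) but the C-C bond is a triple bond, not a double bond.
(C) has an ethynyl group (-C#CH) but the C-C bond is a triple bond, not a double bond.
(D) contains a vinyl group (-CH=CH2), which satisfies every atom and bond constraint.
So the answer is (D).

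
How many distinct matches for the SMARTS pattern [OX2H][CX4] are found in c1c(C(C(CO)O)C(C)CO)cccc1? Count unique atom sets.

3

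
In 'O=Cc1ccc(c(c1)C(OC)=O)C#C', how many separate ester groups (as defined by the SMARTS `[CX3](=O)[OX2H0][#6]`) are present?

1

[CX3](=O)[OX2H0][#6] is the SMARTS for an ester: a carbonyl carbon bonded to an oxygen that is itself bonded to carbon (no H on that O).
Exactly one fragment in the molecule meets all constraints, giving 1 match.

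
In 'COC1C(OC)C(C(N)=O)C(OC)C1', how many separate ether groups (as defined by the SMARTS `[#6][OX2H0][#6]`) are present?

[#6][OX2H0][#6] is the SMARTS for an ether: an aliphatic oxygen bridging two carbons with no H on the oxygen.
The molecule carries 3 separate instances of a methoxy ether (-OCH3) meeting every constraint; each maps to a distinct set of atoms, giving 3 matches.

3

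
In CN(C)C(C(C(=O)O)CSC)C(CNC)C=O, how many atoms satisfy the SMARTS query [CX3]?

The query [CX3] means: C with X3: aliphatic carbon with exactly 3 total connections.
Check the 17 heavy atoms by environment: 9× C (X4) → no; 2× C (X3) → match; 2× O (X1) → no; 1× O (X2) → no; 1× S (X2) → no; 2× N (X3) → no.
That gives 2 matching atoms.

2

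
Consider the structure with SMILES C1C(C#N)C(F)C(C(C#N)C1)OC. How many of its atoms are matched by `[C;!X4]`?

2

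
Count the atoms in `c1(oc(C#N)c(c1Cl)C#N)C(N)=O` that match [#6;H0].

7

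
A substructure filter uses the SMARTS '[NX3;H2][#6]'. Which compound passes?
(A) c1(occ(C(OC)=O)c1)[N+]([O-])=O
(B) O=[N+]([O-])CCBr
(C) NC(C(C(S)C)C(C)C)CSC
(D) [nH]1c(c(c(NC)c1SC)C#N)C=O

[NX3;H2][#6] describes a trivalent nitrogen with two H attached to carbon (a primary amine).
(A) has a nitro group (-[N+](=O)[O-]) but the nitrogen is [N+] with no H, not NX3H2.
(B) has a nitro group (-[N+](=O)[O-]) but the nitrogen is [N+] with no H, not NX3H2.
(C) contains a primary amino group (-NH2), which satisfies every atom and bond constraint.
(D) has a nitrile (-C#N) but the nitrogen is NX1 (triple-bonded), not NX3 with two H.
So the answer is (C).

C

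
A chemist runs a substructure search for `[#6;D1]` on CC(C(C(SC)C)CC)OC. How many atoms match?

5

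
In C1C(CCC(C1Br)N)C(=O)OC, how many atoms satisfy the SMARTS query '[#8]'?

2

Check the 12 heavy atoms by environment: 8× C → no; 2× O → match; 1× N → no; 1× Br → no.
That gives 2 matching atoms.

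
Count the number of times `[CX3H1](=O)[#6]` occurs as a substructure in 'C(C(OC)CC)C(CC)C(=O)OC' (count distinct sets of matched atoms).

0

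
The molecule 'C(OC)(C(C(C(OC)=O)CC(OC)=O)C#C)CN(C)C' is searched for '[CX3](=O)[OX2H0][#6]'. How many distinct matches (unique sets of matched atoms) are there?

2

[CX3](=O)[OX2H0][#6] is the SMARTS for an ester: a carbonyl carbon bonded to an oxygen that is itself bonded to carbon (no H on that O).
The molecule carries 2 separate instances of a methyl-ester group (-C(=O)OCH3) meeting every constraint; each maps to a distinct set of atoms, giving 2 matches.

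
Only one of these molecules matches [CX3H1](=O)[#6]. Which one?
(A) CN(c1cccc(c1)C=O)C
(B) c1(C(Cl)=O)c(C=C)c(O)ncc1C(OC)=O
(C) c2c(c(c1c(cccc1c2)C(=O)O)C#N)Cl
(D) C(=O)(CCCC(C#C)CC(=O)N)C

[CX3H1](=O)[#6] describes an sp2 carbon with one H, double-bonded to O and single-bonded to carbon (an aldehyde).
(A) contains an aldehyde (-CHO), which satisfies every atom and bond constraint.
(B) has a methyl-ester group (-C(=O)OCH3) but the carbonyl carbon has H0, not H1.
(C) has a carboxylic acid group (-C(=O)OH) but the carbonyl carbon has H0 and is bonded to O, not H1.
(D) has an acetyl/ketone group (-C(=O)CH3) but the carbonyl carbon has H0 (two carbon neighbours), not H1.
So the answer is (A).

A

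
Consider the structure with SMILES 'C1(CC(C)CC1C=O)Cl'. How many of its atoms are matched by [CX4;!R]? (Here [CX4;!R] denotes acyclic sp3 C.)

1

Check the 9 heavy atoms by environment: 5× C (X4, in 5-ring) → no; 1× C (X4, acyclic) → match; 1× C (X3, acyclic) → no; 1× O (X1, acyclic) → no; 1× Cl (X1, acyclic) → no.
That gives 1 matching atom.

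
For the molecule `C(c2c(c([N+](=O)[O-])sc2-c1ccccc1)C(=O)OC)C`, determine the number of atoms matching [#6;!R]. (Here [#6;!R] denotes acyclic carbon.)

Check the 20 heavy atoms by environment: 1× s (aromatic, in 5-ring) → no; 4× c (aromatic, in 5-ring) → no; 4× C (acyclic) → match; 3× O (acyclic) → no; 6× c (aromatic, in 6-ring) → no; 1× N (charge +1, acyclic) → no; 1× O (charge -1, acyclic) → no.
That gives 4 matching atoms.

4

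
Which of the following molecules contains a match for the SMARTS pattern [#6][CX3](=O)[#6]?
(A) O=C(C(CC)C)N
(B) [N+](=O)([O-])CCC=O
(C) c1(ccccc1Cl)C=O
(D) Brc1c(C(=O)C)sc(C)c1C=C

D

[#6][CX3](=O)[#6] describes a carbonyl carbon (no H) flanked by two carbons (a ketone).
(A) has a primary amide (-C(=O)NH2) but one neighbour of the carbonyl carbon is N, not C.
(B) has an aldehyde (-CHO) but the carbonyl carbon has H1, so it is not flanked by two carbons.
(C) has an aldehyde (-CHO) but the carbonyl carbon has H1, so it is not flanked by two carbons.
(D) contains an acetyl/ketone group (-C(=O)CH3), which satisfies every atom and bond constraint.
So the answer is (D).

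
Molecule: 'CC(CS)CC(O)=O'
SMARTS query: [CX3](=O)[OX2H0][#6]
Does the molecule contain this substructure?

The pattern [CX3](=O)[OX2H0][#6] describes a carbonyl carbon bonded to an oxygen that is itself bonded to carbon (no H on that O) — an ester.
The closest candidate here is a carboxylic acid group (-C(=O)OH), but the singly-bonded O carries H (OX2H1, not H0). No other fragment satisfies the full query, so there is no match.

No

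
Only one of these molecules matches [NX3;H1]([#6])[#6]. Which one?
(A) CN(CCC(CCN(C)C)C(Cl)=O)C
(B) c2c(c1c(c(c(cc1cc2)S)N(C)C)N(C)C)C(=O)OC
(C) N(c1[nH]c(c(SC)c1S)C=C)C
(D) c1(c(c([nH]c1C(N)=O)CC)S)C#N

C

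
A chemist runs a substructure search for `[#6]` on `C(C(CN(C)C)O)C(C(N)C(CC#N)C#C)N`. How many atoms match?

12

Check the 17 heavy atoms by environment: 12× C → match; 1× O → no; 4× N → no.
That gives 12 matching atoms.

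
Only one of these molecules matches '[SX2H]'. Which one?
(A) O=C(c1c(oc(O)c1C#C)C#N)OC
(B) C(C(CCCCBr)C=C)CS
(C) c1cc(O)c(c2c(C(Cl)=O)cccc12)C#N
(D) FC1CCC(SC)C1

B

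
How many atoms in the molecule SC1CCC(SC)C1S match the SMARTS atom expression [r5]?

5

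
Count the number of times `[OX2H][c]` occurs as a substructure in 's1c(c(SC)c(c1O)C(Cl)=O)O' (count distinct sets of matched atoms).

2

[OX2H][c] is the SMARTS for a phenol: a hydroxyl oxygen attached to an aromatic carbon.
The molecule carries 2 separate instances of a hydroxyl group (-OH) meeting every constraint; each maps to a distinct set of atoms, giving 2 matches.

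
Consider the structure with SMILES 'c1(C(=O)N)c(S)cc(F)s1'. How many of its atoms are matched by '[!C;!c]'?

The query [!C;!c] means: neither aliphatic nor aromatic carbon — same as [!#6].
Check the 10 heavy atoms by environment: 1× s (aromatic) → match; 4× c (aromatic) → no; 1× C → no; 1× O → match; 1× N → match; 1× F → match; 1× S → match.
Summing the matching environments: 1 + 1 + 1 + 1 + 1 = 5 matching atoms.

5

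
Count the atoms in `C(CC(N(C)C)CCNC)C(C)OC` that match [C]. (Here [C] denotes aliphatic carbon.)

The query [C] means: uppercase C matches aliphatic (non-aromatic) carbon only.
Check the 14 heavy atoms by environment: 11× C → match; 2× N → no; 1× O → no.
That gives 11 matching atoms.

11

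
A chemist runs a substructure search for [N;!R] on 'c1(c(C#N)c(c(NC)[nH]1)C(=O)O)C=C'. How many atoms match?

The query [N;!R] means: aliphatic nitrogen not in a ring.
Check the 14 heavy atoms by environment: 1× n (aromatic, in 5-ring) → no; 4× c (aromatic, in 5-ring) → no; 5× C (acyclic) → no; 2× N (acyclic) → match; 2× O (acyclic) → no.
That gives 2 matching atoms.

2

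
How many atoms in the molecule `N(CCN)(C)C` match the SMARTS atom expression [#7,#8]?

The query [#7,#8] means: nitrogen or oxygen (comma = OR).
Check the 6 heavy atoms by environment: 4× C → no; 2× N → match.
That gives 2 matching atoms.

2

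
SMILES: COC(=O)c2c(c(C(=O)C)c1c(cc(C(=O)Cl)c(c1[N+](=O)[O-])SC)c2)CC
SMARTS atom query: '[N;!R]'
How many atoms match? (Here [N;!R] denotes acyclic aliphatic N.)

1

Check the 27 heavy atoms by environment: 10× c (aromatic, in 6-ring) → no; 8× C (acyclic) → no; 5× O (acyclic) → no; 1× Cl (acyclic) → no; 1× S (acyclic) → no; 1× N (charge +1, acyclic) → match; 1× O (charge -1, acyclic) → no.
That gives 1 matching atom.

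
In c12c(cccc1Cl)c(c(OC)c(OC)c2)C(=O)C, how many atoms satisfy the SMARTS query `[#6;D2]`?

4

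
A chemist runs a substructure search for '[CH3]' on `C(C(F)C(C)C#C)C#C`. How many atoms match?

The query [CH3] means: aliphatic carbon with exactly three hydrogens.
Check the 9 heavy atoms by environment: 1× C (H3) → match; 4× C (H1) → no; 1× C (H2) → no; 2× C (H0) → no; 1× F (H0) → no.
That gives 1 matching atom.

1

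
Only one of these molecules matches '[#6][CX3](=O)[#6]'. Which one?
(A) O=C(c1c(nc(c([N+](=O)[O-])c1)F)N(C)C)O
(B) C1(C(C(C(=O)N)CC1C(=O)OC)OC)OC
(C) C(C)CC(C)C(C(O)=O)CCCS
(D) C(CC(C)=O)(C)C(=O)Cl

[#6][CX3](=O)[#6] describes a carbonyl carbon (no H) flanked by two carbons (a ketone).
(A) has a carboxylic acid group (-C(=O)OH) but one neighbour of the carbonyl carbon is O, not C.
(B) has a primary amide (-C(=O)NH2) but one neighbour of the carbonyl carbon is N, not C.
(C) has a carboxylic acid group (-C(=O)OH) but one neighbour of the carbonyl carbon is O, not C.
(D) contains an acetyl/ketone group (-C(=O)CH3), which satisfies every atom and bond constraint.
So the answer is (D).

D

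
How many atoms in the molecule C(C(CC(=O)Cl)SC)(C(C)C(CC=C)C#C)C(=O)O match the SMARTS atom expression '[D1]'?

8

The query [D1] means: atom with exactly one heavy-atom neighbour (degree 1).
Check the 19 heavy atoms by environment: 4× C (D2) → no; 6× C (D3) → no; 4× C (D1) → match; 1× S (D2) → no; 3× O (D1) → match; 1× Cl (D1) → match.
Summing the matching environments: 4 + 3 + 1 = 8 matching atoms.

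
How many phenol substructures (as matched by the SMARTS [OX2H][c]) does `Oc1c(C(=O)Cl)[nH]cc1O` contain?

[OX2H][c] is the SMARTS for a phenol: a hydroxyl oxygen attached to an aromatic carbon.
The molecule carries 2 separate instances of a hydroxyl group (-OH) meeting every constraint; each maps to a distinct set of atoms, giving 2 matches.

2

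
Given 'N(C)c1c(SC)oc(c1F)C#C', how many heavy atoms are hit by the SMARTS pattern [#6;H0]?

Check the 12 heavy atoms by environment: 1× o (aromatic, H0) → no; 4× c (aromatic, H0) → match; 1× N (H1) → no; 2× C (H3) → no; 1× F (H0) → no; 1× C (H0) → match; 1× C (H1) → no; 1× S (H0) → no.
Summing the matching environments: 4 + 1 = 5 matching atoms.

5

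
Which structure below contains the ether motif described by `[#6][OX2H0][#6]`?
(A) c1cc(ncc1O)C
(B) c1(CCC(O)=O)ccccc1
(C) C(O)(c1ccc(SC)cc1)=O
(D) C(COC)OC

D

[#6][OX2H0][#6] describes an aliphatic oxygen bridging two carbons with no H on the oxygen (an ether).
(A) has a hydroxyl group (-OH) but the oxygen has H1, not H0 bridging two carbons.
(B) has a carboxylic acid group (-C(=O)OH) but the -OH oxygen has H1; the =O is OX1, not OX2.
(C) has a carboxylic acid group (-C(=O)OH) but the -OH oxygen has H1; the =O is OX1, not OX2.
(D) contains a methoxy ether (-OCH3), which satisfies every atom and bond constraint.
So the answer is (D).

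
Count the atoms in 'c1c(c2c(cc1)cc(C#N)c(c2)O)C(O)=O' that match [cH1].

5

The query [cH1] means: aromatic carbon bearing exactly one hydrogen.
Check the 16 heavy atoms by environment: 5× c (aromatic, H0) → no; 5× c (aromatic, H1) → match; 2× O (H1) → no; 2× C (H0) → no; 1× O (H0) → no; 1× N (H0) → no.
That gives 5 matching atoms.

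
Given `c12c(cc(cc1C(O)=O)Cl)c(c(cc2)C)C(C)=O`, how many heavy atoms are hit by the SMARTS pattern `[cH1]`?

The query [cH1] means: aromatic carbon bearing exactly one hydrogen.
Check the 18 heavy atoms by environment: 6× c (aromatic, H0) → no; 4× c (aromatic, H1) → match; 2× C (H0) → no; 2× O (H0) → no; 1× O (H1) → no; 2× C (H3) → no; 1× Cl (H0) → no.
That gives 4 matching atoms.

4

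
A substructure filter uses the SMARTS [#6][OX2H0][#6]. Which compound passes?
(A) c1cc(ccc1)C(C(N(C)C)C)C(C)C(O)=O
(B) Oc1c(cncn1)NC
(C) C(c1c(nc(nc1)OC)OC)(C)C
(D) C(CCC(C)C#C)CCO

C

[#6][OX2H0][#6] describes an aliphatic oxygen bridging two carbons with no H on the oxygen (an ether).
(A) has a carboxylic acid group (-C(=O)OH) but the -OH oxygen has H1; the =O is OX1, not OX2.
(B) has a hydroxyl group (-OH) but the oxygen has H1, not H0 bridging two carbons.
(C) contains a methoxy ether (-OCH3), which satisfies every atom and bond constraint.
(D) has a hydroxyl group (-OH) but the oxygen has H1, not H0 bridging two carbons.
So the answer is (C).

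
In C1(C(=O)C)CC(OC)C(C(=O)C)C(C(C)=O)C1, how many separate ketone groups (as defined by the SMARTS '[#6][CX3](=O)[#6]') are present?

3

[#6][CX3](=O)[#6] is the SMARTS for a ketone: a carbonyl carbon (no H) flanked by two carbons.
The molecule carries 3 separate instances of an acetyl/ketone group (-C(=O)CH3) meeting every constraint; each maps to a distinct set of atoms, giving 3 matches.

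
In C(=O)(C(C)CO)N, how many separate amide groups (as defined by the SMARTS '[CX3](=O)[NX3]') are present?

[CX3](=O)[NX3] is the SMARTS for an amide: a carbonyl carbon bonded to a trivalent nitrogen.
Exactly one fragment in the molecule meets all constraints, giving 1 match.

1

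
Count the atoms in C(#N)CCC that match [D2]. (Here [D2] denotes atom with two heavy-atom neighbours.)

3

The query [D2] means: atom with exactly two heavy-atom neighbours.
Check the 5 heavy atoms by environment: 3× C (D2) → match; 1× C (D1) → no; 1× N (D1) → no.
That gives 3 matching atoms.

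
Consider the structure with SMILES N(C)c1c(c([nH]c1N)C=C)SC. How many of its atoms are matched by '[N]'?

2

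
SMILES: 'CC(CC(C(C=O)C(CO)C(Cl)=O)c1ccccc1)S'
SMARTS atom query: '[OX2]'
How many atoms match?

1

The query [OX2] means: aliphatic oxygen with two total connections — ether, hydroxyl, or ester single-bond O.
Check the 20 heavy atoms by environment: 7× C (X4) → no; 2× C (X3) → no; 2× O (X1) → no; 1× Cl (X1) → no; 6× c (aromatic, X3) → no; 1× O (X2) → match; 1× S (X2) → no.
That gives 1 matching atom.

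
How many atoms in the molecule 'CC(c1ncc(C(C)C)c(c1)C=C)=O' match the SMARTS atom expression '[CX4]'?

4

Check the 14 heavy atoms by environment: 1× n (aromatic, X2) → no; 5× c (aromatic, X3) → no; 4× C (X4) → match; 3× C (X3) → no; 1× O (X1) → no.
That gives 4 matching atoms.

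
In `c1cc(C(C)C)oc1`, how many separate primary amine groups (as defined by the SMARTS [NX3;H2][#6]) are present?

[NX3;H2][#6] is the SMARTS for a primary amine: a trivalent nitrogen with two H attached to carbon.
No fragment in the molecule satisfies every constraint, giving 0 matches.

0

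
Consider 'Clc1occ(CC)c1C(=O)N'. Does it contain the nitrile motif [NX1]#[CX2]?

No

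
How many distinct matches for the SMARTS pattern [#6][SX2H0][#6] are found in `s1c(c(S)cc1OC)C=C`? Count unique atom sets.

0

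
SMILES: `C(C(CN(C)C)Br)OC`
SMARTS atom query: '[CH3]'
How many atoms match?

3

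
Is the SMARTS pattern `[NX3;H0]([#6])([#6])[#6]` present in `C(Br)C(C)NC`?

No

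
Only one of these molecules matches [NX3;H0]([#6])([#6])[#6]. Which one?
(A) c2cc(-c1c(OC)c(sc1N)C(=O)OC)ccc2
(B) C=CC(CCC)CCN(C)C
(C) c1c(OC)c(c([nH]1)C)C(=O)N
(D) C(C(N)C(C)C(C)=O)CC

B

[NX3;H0]([#6])([#6])[#6] describes a trivalent nitrogen with no H, bonded to three carbons (a tertiary amine).
(A) has a primary amino group (-NH2) but the nitrogen has H2, not H0 with three carbons.
(B) contains a dimethylamino group (-N(CH3)2), which satisfies every atom and bond constraint.
(C) has a primary amide (-C(=O)NH2) but the amide nitrogen has H2 and only one carbon neighbour.
(D) has a primary amino group (-NH2) but the nitrogen has H2, not H0 with three carbons.
So the answer is (B).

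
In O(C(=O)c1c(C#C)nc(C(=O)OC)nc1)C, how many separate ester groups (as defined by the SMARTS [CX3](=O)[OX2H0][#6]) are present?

[CX3](=O)[OX2H0][#6] is the SMARTS for an ester: a carbonyl carbon bonded to an oxygen that is itself bonded to carbon (no H on that O).
The molecule carries 2 separate instances of a methyl-ester group (-C(=O)OCH3) meeting every constraint; each maps to a distinct set of atoms, giving 2 matches.

2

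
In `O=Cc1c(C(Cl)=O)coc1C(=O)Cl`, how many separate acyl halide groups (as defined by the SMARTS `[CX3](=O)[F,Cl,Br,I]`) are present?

[CX3](=O)[F,Cl,Br,I] is the SMARTS for an acyl halide: a carbonyl carbon bonded to a halogen.
The molecule carries 2 separate instances of an acyl chloride (-C(=O)Cl) meeting every constraint; each maps to a distinct set of atoms, giving 2 matches.

2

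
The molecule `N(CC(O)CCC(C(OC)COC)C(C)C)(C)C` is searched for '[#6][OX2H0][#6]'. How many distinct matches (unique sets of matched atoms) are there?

[#6][OX2H0][#6] is the SMARTS for an ether: an aliphatic oxygen bridging two carbons with no H on the oxygen.
The molecule carries 2 separate instances of a methoxy ether (-OCH3) meeting every constraint; each maps to a distinct set of atoms, giving 2 matches.

2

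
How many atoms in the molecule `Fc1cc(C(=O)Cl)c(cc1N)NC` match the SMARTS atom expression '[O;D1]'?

1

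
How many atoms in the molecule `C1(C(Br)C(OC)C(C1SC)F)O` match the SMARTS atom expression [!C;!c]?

5

Check the 12 heavy atoms by environment: 7× C → no; 2× O → match; 1× Br → match; 1× F → match; 1× S → match.
Summing the matching environments: 2 + 1 + 1 + 1 = 5 matching atoms.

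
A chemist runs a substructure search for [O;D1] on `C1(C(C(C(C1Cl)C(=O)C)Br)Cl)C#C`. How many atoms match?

1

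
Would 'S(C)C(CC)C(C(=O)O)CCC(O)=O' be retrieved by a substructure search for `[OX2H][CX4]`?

No

The pattern [OX2H][CX4] describes a hydroxyl oxygen bound to an sp3 (X4) carbon — an aliphatic alcohol.
The closest candidate here is a carboxylic acid group (-C(=O)OH), but the -OH is on a CX3 carbonyl carbon, not a CX4 carbon. No other fragment satisfies the full query, so there is no match.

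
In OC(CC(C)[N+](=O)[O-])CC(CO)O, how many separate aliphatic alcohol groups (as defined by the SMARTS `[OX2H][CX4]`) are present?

3

[OX2H][CX4] is the SMARTS for an aliphatic alcohol: a hydroxyl oxygen bound to an sp3 (X4) carbon.
The molecule carries 3 separate instances of a hydroxyl group (-OH) meeting every constraint; each maps to a distinct set of atoms, giving 3 matches.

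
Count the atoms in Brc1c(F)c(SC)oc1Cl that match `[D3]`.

4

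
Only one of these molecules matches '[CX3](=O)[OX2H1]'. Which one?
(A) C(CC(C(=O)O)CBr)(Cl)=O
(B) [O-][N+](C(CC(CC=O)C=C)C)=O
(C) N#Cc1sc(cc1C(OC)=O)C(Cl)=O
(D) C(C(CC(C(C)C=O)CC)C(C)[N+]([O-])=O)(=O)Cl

A

[CX3](=O)[OX2H1] describes an sp2 carbon double-bonded to O and single-bonded to an -OH oxygen (a carboxylic acid).
(A) contains a carboxylic acid group (-C(=O)OH), which satisfies every atom and bond constraint.
(B) has an aldehyde (-CHO) but there is no singly-bonded oxygen on the carbonyl carbon.
(C) has a methyl-ester group (-C(=O)OCH3) but the singly-bonded O has no H (OX2H0, not OX2H1).
(D) has an aldehyde (-CHO) but there is no singly-bonded oxygen on the carbonyl carbon.
So the answer is (A).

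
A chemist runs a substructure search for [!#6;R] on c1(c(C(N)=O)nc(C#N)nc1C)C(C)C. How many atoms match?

2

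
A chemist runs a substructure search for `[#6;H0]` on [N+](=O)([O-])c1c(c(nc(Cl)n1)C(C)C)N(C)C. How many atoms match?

4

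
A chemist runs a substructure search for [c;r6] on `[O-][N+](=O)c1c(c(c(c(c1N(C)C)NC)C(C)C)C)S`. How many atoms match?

6

The query [c;r6] means: aromatic carbon that belongs to a six-membered ring.
Check the 19 heavy atoms by environment: 6× c (aromatic, in 6-ring) → match; 1× N (charge +1, acyclic) → no; 1× O (charge -1, acyclic) → no; 1× O (acyclic) → no; 7× C (acyclic) → no; 1× S (acyclic) → no; 2× N (acyclic) → no.
That gives 6 matching atoms.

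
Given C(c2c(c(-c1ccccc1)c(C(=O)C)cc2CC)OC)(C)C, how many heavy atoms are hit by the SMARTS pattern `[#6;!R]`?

Check the 22 heavy atoms by environment: 12× c (aromatic, in 6-ring) → no; 8× C (acyclic) → match; 2× O (acyclic) → no.
That gives 8 matching atoms.

8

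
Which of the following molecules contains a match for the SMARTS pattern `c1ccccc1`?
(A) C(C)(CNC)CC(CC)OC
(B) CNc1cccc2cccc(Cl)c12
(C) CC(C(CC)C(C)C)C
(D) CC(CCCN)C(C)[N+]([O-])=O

B

c1ccccc1 describes six aromatic carbons in a ring (a benzene ring).
(A) has a methyl group (-CH3) but no six-membered all-carbon aromatic ring is present.
(B) contains the required atom environment, so the pattern matches.
(C) has a methyl group (-CH3) but no six-membered all-carbon aromatic ring is present.
(D) has a methyl group (-CH3) but no six-membered all-carbon aromatic ring is present.
So the answer is (B).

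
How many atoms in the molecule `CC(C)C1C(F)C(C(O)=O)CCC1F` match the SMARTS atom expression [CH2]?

2

The query [CH2] means: aliphatic carbon with exactly two hydrogens.
Check the 14 heavy atoms by environment: 5× C (H1) → no; 2× C (H2) → match; 1× C (H0) → no; 1× O (H0) → no; 1× O (H1) → no; 2× C (H3) → no; 2× F (H0) → no.
That gives 2 matching atoms.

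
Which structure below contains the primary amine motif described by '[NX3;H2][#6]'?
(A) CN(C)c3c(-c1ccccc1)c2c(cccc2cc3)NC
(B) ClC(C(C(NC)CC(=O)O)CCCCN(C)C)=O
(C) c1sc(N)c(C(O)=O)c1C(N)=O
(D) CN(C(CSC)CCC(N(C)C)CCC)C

C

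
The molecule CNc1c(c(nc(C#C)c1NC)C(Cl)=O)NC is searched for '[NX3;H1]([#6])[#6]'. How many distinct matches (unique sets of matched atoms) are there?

3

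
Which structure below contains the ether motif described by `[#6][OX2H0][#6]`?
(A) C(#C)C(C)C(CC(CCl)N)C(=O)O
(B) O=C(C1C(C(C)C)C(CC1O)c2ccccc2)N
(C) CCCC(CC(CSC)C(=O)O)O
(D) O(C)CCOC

D

[#6][OX2H0][#6] describes an aliphatic oxygen bridging two carbons with no H on the oxygen (an ether).
(A) has a carboxylic acid group (-C(=O)OH) but the -OH oxygen has H1; the =O is OX1, not OX2.
(B) has a hydroxyl group (-OH) but the oxygen has H1, not H0 bridging two carbons.
(C) has a carboxylic acid group (-C(=O)OH) but the -OH oxygen has H1; the =O is OX1, not OX2.
(D) contains a methoxy ether (-OCH3), which satisfies every atom and bond constraint.
So the answer is (D).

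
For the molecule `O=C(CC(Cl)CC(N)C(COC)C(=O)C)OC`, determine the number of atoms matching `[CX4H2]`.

3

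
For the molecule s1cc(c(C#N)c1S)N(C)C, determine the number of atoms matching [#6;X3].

4

The query [#6;X3] means: any carbon (aromatic or not) with three total connections.
Check the 11 heavy atoms by environment: 1× s (aromatic, X2) → no; 4× c (aromatic, X3) → match; 1× C (X2) → no; 1× N (X1) → no; 1× N (X3) → no; 2× C (X4) → no; 1× S (X2) → no.
That gives 4 matching atoms.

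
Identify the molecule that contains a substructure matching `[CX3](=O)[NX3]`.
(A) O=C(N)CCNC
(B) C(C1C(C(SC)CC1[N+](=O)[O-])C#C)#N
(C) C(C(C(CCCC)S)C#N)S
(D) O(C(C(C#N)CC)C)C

[CX3](=O)[NX3] describes a carbonyl carbon bonded to a trivalent nitrogen (an amide).
(A) contains a primary amide (-C(=O)NH2), which satisfies every atom and bond constraint.
(B) has a nitrile (-C#N) but the nitrile N is NX1 (triple-bonded), not NX3.
(C) has a nitrile (-C#N) but the nitrile N is NX1 (triple-bonded), not NX3.
(D) has a nitrile (-C#N) but the nitrile N is NX1 (triple-bonded), not NX3.
So the answer is (A).

A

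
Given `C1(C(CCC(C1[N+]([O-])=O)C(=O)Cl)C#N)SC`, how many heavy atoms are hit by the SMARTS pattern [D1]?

The query [D1] means: atom with exactly one heavy-atom neighbour (degree 1).
Check the 16 heavy atoms by environment: 3× C (D2) → no; 5× C (D3) → no; 1× N (charge +1, D3) → no; 1× O (charge -1, D1) → match; 2× O (D1) → match; 1× S (D2) → no; 1× C (D1) → match; 1× N (D1) → match; 1× Cl (D1) → match.
Summing the matching environments: 1 + 2 + 1 + 1 + 1 = 6 matching atoms.

6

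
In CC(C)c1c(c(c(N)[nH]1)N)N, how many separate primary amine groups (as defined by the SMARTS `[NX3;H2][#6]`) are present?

3

[NX3;H2][#6] is the SMARTS for a primary amine: a trivalent nitrogen with two H attached to carbon.
The molecule carries 3 separate instances of a primary amino group (-NH2) meeting every constraint; each maps to a distinct set of atoms, giving 3 matches.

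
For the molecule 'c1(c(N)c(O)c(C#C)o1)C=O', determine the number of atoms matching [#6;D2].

2

The query [#6;D2] means: any carbon bonded to exactly two heavy atoms.
Check the 11 heavy atoms by environment: 1× o (aromatic, D2) → no; 4× c (aromatic, D3) → no; 2× C (D2) → match; 2× O (D1) → no; 1× N (D1) → no; 1× C (D1) → no.
That gives 2 matching atoms.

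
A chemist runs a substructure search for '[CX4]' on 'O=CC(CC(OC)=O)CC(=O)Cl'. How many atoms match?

The query [CX4] means: C with X4: aliphatic carbon with exactly 4 total connections (bonds + H).
Check the 12 heavy atoms by environment: 4× C (X4) → match; 3× C (X3) → no; 3× O (X1) → no; 1× O (X2) → no; 1× Cl (X1) → no.
That gives 4 matching atoms.

4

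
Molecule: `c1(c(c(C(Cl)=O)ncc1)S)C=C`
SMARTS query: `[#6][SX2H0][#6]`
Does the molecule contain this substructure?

The pattern [#6][SX2H0][#6] describes an aliphatic sulfur bridging two carbons with no H on the sulfur — a thioether.
The closest candidate here is a thiol (-SH), but the sulfur has H1, not H0 bridging two carbons. No other fragment satisfies the full query, so there is no match.

No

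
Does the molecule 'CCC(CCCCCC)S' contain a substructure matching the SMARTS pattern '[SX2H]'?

Yes

The pattern [SX2H] describes an aliphatic sulfur with two connections, one being H — a thiol.
The molecule carries a thiol (-SH), whose atoms satisfy every constraint of the query, so the pattern matches.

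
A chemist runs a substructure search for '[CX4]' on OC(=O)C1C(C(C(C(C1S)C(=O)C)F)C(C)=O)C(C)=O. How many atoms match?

9

The query [CX4] means: C with X4: aliphatic carbon with exactly 4 total connections (bonds + H).
Check the 20 heavy atoms by environment: 9× C (X4) → match; 4× C (X3) → no; 4× O (X1) → no; 1× F (X1) → no; 1× O (X2) → no; 1× S (X2) → no.
That gives 9 matching atoms.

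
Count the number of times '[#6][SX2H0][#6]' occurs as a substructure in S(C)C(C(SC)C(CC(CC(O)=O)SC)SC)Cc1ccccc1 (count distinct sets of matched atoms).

4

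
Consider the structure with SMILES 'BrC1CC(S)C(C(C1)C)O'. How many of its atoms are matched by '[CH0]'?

0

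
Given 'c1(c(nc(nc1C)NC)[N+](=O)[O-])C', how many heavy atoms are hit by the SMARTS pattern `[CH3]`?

Check the 13 heavy atoms by environment: 2× n (aromatic, H0) → no; 4× c (aromatic, H0) → no; 1× N (H1) → no; 3× C (H3) → match; 1× N (charge +1, H0) → no; 1× O (charge -1, H0) → no; 1× O (H0) → no.
That gives 3 matching atoms.

3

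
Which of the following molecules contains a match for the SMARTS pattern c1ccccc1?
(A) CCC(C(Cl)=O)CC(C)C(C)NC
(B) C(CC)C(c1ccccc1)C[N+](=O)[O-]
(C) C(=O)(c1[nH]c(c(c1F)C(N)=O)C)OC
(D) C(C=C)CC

c1ccccc1 describes six aromatic carbons in a ring (a benzene ring).
(A) has a methyl group (-CH3) but no six-membered all-carbon aromatic ring is present.
(B) contains a phenyl ring, which satisfies every atom and bond constraint.
(C) has a methyl group (-CH3) but no six-membered all-carbon aromatic ring is present.
(D) has a methyl group (-CH3) but no six-membered all-carbon aromatic ring is present.
So the answer is (B).

B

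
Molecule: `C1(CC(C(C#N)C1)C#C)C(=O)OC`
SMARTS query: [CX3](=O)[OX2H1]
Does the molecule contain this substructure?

No

The pattern [CX3](=O)[OX2H1] describes an sp2 carbon double-bonded to O and single-bonded to an -OH oxygen — a carboxylic acid.
The closest candidate here is a methyl-ester group (-C(=O)OCH3), but the singly-bonded O has no H (OX2H0, not OX2H1). No other fragment satisfies the full query, so there is no match.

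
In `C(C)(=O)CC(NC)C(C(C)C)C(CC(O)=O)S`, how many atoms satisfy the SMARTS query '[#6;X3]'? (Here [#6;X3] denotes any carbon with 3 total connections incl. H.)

Check the 17 heavy atoms by environment: 10× C (X4) → no; 1× N (X3) → no; 2× C (X3) → match; 2× O (X1) → no; 1× O (X2) → no; 1× S (X2) → no.
That gives 2 matching atoms.

2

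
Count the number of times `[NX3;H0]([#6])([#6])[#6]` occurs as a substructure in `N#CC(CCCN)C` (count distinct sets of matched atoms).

0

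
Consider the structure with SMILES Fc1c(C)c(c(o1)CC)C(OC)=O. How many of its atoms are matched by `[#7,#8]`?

3

The query [#7,#8] means: nitrogen or oxygen (comma = OR).
Check the 13 heavy atoms by environment: 1× o (aromatic) → match; 4× c (aromatic) → no; 5× C → no; 2× O → match; 1× F → no.
Summing the matching environments: 1 + 2 = 3 matching atoms.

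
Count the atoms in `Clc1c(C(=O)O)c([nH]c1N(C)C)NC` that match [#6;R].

4

The query [#6;R] means: carbon that is part of a ring.
Check the 14 heavy atoms by environment: 1× n (aromatic, in 5-ring) → no; 4× c (aromatic, in 5-ring) → match; 4× C (acyclic) → no; 2× O (acyclic) → no; 2× N (acyclic) → no; 1× Cl (acyclic) → no.
That gives 4 matching atoms.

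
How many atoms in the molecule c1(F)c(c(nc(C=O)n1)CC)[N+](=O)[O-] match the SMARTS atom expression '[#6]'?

The query [#6] means: #6 matches any atom with atomic number 6 (carbon, aromatic or aliphatic).
Check the 14 heavy atoms by environment: 2× n (aromatic) → no; 4× c (aromatic) → match; 1× F → no; 3× C → match; 2× O → no; 1× N (charge +1) → no; 1× O (charge -1) → no.
Summing the matching environments: 4 + 3 = 7 matching atoms.

7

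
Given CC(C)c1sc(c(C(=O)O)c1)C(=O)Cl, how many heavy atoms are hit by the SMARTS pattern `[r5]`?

The query [r5] means: r5 matches atoms in a five-membered ring.
Check the 14 heavy atoms by environment: 1× s (aromatic, in 5-ring) → match; 4× c (aromatic, in 5-ring) → match; 5× C (acyclic) → no; 3× O (acyclic) → no; 1× Cl (acyclic) → no.
Summing the matching environments: 1 + 4 = 5 matching atoms.

5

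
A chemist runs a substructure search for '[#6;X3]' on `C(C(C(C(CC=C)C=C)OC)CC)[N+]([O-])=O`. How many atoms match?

The query [#6;X3] means: any carbon (aromatic or not) with three total connections.
Check the 16 heavy atoms by environment: 8× C (X4) → no; 1× O (X2) → no; 1× N (charge +1, X3) → no; 1× O (charge -1, X1) → no; 1× O (X1) → no; 4× C (X3) → match.
That gives 4 matching atoms.

4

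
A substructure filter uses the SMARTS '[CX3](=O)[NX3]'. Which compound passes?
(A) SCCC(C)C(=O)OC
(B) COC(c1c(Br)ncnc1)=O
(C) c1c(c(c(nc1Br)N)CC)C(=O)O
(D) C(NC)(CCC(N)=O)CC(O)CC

D

[CX3](=O)[NX3] describes a carbonyl carbon bonded to a trivalent nitrogen (an amide).
(A) has a methyl-ester group (-C(=O)OCH3) but the carbonyl is bonded to O, not to an NX3 nitrogen.
(B) has a methyl-ester group (-C(=O)OCH3) but the carbonyl is bonded to O, not to an NX3 nitrogen.
(C) has a primary amino group (-NH2) but the -NH2 is not attached to a carbonyl carbon.
(D) contains a primary amide (-C(=O)NH2), which satisfies every atom and bond constraint.
So the answer is (D).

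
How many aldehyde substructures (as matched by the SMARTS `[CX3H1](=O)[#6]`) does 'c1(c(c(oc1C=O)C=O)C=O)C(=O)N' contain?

[CX3H1](=O)[#6] is the SMARTS for an aldehyde: an sp2 carbon with one H, double-bonded to O and single-bonded to carbon.
The molecule carries 3 separate instances of an aldehyde (-CHO) meeting every constraint; each maps to a distinct set of atoms, giving 3 matches.

3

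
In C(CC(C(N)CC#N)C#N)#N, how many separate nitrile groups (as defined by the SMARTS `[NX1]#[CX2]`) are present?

[NX1]#[CX2] is the SMARTS for a nitrile: a nitrogen triple-bonded to a two-connected carbon.
The molecule carries 3 separate instances of a nitrile (-C#N) meeting every constraint; each maps to a distinct set of atoms, giving 3 matches.

3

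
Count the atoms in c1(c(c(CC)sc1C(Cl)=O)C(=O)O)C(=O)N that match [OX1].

3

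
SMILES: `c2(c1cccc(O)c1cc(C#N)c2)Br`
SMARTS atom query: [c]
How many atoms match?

10

The query [c] means: lowercase c matches aromatic carbon only.
Check the 14 heavy atoms by environment: 10× c (aromatic) → match; 1× Br → no; 1× C → no; 1× N → no; 1× O → no.
That gives 10 matching atoms.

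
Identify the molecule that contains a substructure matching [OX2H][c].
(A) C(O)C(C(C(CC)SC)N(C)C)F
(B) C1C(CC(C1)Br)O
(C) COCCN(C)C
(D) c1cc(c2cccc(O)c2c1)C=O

D

[OX2H][c] describes a hydroxyl oxygen attached to an aromatic carbon (a phenol).
(A) has a hydroxyl group (-OH) but the -OH is on an aliphatic carbon, not an aromatic c.
(B) has a hydroxyl group (-OH) but the -OH is on an aliphatic carbon, not an aromatic c.
(C) has a methoxy ether (-OCH3) but the oxygen has H0, not H1.
(D) contains a hydroxyl group (-OH), which satisfies every atom and bond constraint.
So the answer is (D).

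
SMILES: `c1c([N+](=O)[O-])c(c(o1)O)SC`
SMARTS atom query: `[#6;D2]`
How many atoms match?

The query [#6;D2] means: any carbon bonded to exactly two heavy atoms.
Check the 11 heavy atoms by environment: 1× o (aromatic, D2) → no; 3× c (aromatic, D3) → no; 1× c (aromatic, D2) → match; 1× S (D2) → no; 1× C (D1) → no; 1× N (charge +1, D3) → no; 1× O (charge -1, D1) → no; 2× O (D1) → no.
That gives 1 matching atom.

1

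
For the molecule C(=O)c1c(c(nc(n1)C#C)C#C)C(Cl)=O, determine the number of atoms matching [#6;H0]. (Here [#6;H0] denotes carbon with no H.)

The query [#6;H0] means: any carbon with no attached hydrogen.
Check the 15 heavy atoms by environment: 2× n (aromatic, H0) → no; 4× c (aromatic, H0) → match; 3× C (H0) → match; 2× O (H0) → no; 1× Cl (H0) → no; 3× C (H1) → no.
Summing the matching environments: 4 + 3 = 7 matching atoms.

7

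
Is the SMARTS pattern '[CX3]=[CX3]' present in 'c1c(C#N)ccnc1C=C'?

Yes

The pattern [CX3]=[CX3] describes a non-aromatic C=C double bond between two sp2 carbons — an alkene.
The molecule carries a vinyl group (-CH=CH2), whose atoms satisfy every constraint of the query, so the pattern matches.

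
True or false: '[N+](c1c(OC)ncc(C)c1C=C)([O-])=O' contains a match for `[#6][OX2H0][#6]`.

The pattern [#6][OX2H0][#6] describes an aliphatic oxygen bridging two carbons with no H on the oxygen — an ether.
The molecule carries a methoxy ether (-OCH3), whose atoms satisfy every constraint of the query, so the pattern matches.

True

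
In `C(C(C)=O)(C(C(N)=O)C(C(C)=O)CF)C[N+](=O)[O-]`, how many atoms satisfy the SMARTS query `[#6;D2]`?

2

The query [#6;D2] means: any carbon bonded to exactly two heavy atoms.
Check the 18 heavy atoms by environment: 2× C (D2) → match; 6× C (D3) → no; 1× F (D1) → no; 1× N (charge +1, D3) → no; 1× O (charge -1, D1) → no; 4× O (D1) → no; 1× N (D1) → no; 2× C (D1) → no.
That gives 2 matching atoms.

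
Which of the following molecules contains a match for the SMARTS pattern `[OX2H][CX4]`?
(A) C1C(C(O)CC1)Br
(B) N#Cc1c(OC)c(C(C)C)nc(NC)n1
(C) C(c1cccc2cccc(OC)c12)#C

A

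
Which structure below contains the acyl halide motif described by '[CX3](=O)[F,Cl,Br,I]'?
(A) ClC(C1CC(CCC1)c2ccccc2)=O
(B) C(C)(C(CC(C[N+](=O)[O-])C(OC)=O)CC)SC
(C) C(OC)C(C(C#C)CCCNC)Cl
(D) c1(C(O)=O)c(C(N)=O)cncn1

[CX3](=O)[F,Cl,Br,I] describes a carbonyl carbon bonded to a halogen (an acyl halide).
(A) contains an acyl chloride (-C(=O)Cl), which satisfies every atom and bond constraint.
(B) has a methyl-ester group (-C(=O)OCH3) but the carbonyl is bonded to -O-C, not to a halogen.
(C) has a chloro substituent but the Cl is not on a carbonyl carbon.
(D) has a carboxylic acid group (-C(=O)OH) but the carbonyl is bonded to -OH, not to a halogen.
So the answer is (A).

A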